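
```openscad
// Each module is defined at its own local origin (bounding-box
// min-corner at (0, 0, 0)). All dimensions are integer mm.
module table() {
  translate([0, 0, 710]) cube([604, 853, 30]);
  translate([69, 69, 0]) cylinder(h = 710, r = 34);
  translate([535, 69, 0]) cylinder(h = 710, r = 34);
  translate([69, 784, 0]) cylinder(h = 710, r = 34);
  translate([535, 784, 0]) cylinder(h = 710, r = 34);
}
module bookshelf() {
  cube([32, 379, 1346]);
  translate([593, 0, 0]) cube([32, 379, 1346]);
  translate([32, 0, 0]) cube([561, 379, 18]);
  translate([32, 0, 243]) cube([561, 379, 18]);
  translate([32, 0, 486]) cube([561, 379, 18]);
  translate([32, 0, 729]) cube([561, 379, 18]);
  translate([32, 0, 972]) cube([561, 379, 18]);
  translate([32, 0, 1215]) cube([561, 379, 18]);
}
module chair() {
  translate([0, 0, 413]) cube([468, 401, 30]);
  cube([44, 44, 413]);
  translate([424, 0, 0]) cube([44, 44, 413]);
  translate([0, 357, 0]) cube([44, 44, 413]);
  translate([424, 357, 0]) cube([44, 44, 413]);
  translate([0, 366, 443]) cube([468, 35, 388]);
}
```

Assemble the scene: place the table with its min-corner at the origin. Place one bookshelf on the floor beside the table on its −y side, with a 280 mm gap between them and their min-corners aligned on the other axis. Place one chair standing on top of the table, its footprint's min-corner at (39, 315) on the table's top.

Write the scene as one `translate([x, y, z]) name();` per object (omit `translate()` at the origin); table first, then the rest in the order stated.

table();
translate([0, -659, 0]) bookshelf();
translate([39, 315, 740]) chair();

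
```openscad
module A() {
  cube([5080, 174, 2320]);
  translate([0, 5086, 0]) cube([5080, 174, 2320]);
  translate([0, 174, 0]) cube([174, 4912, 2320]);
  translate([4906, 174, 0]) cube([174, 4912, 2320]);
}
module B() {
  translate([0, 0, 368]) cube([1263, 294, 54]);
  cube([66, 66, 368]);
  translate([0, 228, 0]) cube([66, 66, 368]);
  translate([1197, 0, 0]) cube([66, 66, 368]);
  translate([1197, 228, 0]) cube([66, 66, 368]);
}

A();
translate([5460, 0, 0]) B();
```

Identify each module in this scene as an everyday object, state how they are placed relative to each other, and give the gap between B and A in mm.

A is a house frame. B is a bench. The bench is on the floor beside the house frame on its +x side. The gap between the bench and the house frame is 380 mm.

The bench's nearest face is 380 mm from the house frame's +x face.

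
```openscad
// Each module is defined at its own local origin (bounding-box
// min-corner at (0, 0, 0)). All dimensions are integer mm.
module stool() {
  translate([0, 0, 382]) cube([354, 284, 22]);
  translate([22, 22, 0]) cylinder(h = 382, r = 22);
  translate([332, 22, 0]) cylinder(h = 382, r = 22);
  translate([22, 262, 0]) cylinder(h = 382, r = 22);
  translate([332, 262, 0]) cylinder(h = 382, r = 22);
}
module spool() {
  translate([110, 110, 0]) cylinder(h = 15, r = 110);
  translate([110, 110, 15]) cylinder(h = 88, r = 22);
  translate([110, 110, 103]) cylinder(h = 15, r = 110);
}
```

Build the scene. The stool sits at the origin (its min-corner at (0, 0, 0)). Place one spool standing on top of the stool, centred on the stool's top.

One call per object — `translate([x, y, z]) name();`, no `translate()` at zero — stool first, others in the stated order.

stool();
translate([67, 32, 404]) spool();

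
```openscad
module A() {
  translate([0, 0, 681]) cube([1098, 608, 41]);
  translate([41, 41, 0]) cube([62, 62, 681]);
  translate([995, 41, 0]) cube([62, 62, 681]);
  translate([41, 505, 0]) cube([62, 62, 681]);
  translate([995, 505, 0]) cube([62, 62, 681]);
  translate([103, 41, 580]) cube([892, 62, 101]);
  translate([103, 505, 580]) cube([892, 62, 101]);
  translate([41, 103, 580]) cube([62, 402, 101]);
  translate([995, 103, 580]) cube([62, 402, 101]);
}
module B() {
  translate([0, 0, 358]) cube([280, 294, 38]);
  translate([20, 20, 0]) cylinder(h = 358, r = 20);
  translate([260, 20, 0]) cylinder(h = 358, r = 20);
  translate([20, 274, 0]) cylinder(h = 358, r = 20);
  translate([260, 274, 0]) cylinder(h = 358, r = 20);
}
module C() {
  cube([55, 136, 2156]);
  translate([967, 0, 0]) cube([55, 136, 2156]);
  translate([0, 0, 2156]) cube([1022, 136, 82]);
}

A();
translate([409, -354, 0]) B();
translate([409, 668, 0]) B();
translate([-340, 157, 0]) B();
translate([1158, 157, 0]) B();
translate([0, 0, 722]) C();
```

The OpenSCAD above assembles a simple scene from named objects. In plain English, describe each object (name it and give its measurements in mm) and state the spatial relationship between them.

A is a table: top 1098 mm (x) × 608 mm (y), 41 mm thick, upper face at z = 722 mm, on four 62×62 mm square legs, each inset 41 mm from the nearest pair of top edges, running from z = 0 to the bottom of the top. Four apron rails, 62 mm thick and 101 mm tall, run between adjacent legs with their top edges flush with the underside of the top and their outer faces flush with the legs' outer faces.

B is a simple wooden stool: a rectangular seat 280 mm (x) by 294 mm (y), 38 mm thick, top face at z = 396 mm, on four round legs, each 40 mm in diameter. The legs rest on z = 0, each leg's axis is inset half a diameter from the nearest pair of seat edges (so the leg's bounding box is flush with the corner).

C is a rectangular door frame: two vertical jambs of 55×136 mm section, 2156 mm tall, with a clear opening 912 mm wide between their inner faces. A header 82 mm tall and 136 mm deep lies on top of the jambs and spans the full outside width.

Four stools sit around the table at the −y, +y, −x, +x sides. The door frame is on top of the table.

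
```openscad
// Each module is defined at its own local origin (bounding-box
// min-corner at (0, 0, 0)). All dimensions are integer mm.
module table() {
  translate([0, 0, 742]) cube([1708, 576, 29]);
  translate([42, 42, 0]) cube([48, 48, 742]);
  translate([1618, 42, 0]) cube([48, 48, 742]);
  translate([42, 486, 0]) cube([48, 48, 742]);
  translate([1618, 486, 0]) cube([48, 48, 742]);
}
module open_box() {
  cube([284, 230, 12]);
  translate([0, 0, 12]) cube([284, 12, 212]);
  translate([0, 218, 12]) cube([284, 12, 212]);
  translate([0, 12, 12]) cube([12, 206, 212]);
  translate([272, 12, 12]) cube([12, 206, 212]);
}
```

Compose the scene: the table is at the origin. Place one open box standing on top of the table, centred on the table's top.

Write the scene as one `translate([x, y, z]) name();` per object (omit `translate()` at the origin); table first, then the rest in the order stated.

table();
translate([712, 173, 771]) open_box();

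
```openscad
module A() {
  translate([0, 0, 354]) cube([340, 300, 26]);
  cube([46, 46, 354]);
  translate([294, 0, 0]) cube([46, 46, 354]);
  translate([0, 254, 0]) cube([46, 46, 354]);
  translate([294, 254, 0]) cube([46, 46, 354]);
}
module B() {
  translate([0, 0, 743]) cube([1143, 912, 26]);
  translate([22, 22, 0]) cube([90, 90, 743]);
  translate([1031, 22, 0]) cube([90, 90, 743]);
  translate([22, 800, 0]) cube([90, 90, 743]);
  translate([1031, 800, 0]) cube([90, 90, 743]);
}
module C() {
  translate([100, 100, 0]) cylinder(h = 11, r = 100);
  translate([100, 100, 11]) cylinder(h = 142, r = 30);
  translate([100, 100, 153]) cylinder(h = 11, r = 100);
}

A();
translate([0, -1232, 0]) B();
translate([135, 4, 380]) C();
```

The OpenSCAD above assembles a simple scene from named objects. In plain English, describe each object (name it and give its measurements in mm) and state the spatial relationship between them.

A is a four-legged stool. The seat is a 340×300×26 mm slab whose top surface is at z = 380 mm; four square legs, each 46×46 mm in cross-section, run from the floor (z = 0) to the underside of the seat, each flush with a corner of the seat.

B is a rectangular dining table. The top is 1143×912×26 mm with its upper surface at z = 769 mm. It stands on four 90×90 mm square legs, each inset 22 mm from the nearest pair of top edges, running from the floor to the underside of the top.

C is a spool: two coaxial disc flanges of radius 100 mm and thickness 11 mm, joined by a core cylinder of radius 30 mm and height 142 mm. The lower flange rests on z = 0 and the three cylinders share a vertical axis.

The table is on the floor beside the stool on its −y side. The spool is on top of the stool.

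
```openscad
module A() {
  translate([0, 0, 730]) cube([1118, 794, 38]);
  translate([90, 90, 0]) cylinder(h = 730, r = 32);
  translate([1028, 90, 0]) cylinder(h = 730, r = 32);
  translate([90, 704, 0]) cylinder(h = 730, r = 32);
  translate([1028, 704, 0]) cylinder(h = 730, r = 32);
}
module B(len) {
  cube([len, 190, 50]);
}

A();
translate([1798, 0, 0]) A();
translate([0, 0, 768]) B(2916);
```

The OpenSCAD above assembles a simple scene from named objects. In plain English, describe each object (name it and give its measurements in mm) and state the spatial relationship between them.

A is a table: top 1118 mm (x) × 794 mm (y), 38 mm thick, upper face at z = 768 mm, on four round legs of 64 mm diameter, each leg's bounding box inset 58 mm from the nearest pair of top edges, running from z = 0 to the bottom of the top.

B is a rectangular beam 2916 mm long (x), 190 mm deep (y), 50 mm thick (z).

The beam spans the tops of two tables placed 680 mm apart, resting at z = 768 mm.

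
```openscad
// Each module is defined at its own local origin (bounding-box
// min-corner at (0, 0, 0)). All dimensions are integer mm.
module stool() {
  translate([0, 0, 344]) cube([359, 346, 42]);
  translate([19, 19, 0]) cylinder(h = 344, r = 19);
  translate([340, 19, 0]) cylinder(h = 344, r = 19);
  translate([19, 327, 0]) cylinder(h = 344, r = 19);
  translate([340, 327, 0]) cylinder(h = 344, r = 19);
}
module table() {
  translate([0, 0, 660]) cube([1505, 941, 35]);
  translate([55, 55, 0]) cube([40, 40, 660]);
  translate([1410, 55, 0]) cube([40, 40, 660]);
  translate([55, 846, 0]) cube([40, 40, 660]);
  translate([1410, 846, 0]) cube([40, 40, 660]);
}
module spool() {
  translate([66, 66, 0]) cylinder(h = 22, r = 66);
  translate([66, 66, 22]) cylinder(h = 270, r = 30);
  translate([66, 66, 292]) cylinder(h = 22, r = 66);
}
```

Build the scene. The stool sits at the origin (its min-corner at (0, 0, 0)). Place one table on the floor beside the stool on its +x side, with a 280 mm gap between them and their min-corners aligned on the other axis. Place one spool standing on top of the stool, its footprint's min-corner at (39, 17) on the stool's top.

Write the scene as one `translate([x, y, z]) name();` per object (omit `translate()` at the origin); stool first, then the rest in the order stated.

stool();
translate([639, 0, 0]) table();
translate([39, 17, 386]) spool();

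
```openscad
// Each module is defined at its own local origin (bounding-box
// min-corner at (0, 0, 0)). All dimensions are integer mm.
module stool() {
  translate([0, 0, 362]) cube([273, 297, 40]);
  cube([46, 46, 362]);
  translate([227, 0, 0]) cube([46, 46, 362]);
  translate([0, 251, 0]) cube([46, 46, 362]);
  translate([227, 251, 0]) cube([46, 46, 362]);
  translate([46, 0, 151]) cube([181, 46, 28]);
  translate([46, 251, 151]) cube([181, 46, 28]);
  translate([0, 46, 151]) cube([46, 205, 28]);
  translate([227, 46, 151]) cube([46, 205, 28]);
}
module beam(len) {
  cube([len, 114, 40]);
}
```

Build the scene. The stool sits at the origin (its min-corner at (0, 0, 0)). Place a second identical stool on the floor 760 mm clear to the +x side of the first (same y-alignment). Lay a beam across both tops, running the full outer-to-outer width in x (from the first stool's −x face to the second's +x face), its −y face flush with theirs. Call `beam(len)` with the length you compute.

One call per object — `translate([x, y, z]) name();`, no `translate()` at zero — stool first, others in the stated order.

stool();
translate([1033, 0, 0]) stool();
translate([0, 0, 402]) beam(1306);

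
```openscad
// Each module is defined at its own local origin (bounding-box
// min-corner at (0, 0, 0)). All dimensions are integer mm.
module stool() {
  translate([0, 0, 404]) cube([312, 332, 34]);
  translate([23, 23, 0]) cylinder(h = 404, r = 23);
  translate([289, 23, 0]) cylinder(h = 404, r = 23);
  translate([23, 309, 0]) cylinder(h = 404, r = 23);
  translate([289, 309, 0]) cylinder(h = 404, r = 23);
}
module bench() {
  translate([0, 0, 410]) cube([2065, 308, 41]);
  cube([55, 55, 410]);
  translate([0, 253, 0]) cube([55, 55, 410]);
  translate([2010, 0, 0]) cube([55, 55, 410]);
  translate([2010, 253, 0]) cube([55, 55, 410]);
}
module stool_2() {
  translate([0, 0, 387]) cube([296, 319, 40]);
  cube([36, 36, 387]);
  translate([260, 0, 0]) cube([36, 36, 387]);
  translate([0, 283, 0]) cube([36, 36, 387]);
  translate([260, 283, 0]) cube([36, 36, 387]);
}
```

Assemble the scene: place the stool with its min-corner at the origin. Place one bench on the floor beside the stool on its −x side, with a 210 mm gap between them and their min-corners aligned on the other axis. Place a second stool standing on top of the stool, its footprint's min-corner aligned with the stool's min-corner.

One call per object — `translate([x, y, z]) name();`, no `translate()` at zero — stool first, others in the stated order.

stool();
translate([-2275, 0, 0]) bench();
translate([0, 0, 438]) stool_2();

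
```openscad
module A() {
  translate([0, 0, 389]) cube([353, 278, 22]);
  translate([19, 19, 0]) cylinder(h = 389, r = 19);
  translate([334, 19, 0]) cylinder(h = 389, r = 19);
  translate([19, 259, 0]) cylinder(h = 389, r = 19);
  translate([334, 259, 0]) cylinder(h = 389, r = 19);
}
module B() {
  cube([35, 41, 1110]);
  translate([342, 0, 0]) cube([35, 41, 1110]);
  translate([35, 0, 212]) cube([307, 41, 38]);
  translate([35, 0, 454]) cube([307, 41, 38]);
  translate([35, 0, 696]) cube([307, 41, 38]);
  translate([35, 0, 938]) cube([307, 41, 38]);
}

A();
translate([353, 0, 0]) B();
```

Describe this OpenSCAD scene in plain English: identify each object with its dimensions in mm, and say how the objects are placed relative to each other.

A is a four-legged stool. The seat is 353×278 mm, 22 mm thick, top at z = 411 mm. It stands on four round legs, each 38 mm in diameter, from z = 0 to the seat underside, each leg's axis is inset half a diameter from the nearest pair of seat edges (so the leg's bounding box is flush with the corner).

B is a wooden ladder with two side rails of 35×41 mm section and 1110 mm height, set 377 mm apart overall. Between them run 4 rectangular rungs (41 mm deep, 38 mm thick), front faces flush with the rails' −y face. The bottom of the first rung is 212 mm above the floor and each subsequent rung is 242 mm higher than the one below.

The ladder is against the stool's +x side, with their −y faces flush.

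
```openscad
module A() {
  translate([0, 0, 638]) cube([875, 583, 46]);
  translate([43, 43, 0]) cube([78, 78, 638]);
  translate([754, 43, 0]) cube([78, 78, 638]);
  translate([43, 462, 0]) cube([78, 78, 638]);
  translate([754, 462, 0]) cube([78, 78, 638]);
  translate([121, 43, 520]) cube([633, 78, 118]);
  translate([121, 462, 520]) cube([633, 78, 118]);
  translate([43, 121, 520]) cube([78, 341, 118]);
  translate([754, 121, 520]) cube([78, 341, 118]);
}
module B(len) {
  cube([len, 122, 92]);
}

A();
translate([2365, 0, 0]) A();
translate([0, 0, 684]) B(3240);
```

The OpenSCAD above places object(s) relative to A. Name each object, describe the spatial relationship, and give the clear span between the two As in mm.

Second table starts at x = 2365; first ends at x = 875; clear span = 2365 − 875 = 1490 mm.

A is a table. B is a beam. A beam spans the tops of two tables. The clear span between the two tables is 1490 mm.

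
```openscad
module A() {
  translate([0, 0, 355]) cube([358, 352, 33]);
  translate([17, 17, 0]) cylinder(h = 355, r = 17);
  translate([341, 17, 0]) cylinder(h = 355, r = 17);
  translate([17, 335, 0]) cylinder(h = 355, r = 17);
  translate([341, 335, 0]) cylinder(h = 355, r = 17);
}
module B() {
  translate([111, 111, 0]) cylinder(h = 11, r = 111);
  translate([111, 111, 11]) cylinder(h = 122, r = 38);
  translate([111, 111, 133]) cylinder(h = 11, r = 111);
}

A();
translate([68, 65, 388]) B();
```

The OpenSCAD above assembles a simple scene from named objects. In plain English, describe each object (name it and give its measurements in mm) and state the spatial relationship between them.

A is a simple wooden stool: a rectangular seat 358 mm (x) by 352 mm (y), 33 mm thick, top face at z = 388 mm, on four round legs, each 34 mm in diameter. The legs rest on z = 0, each leg's axis is inset half a diameter from the nearest pair of seat edges (so the leg's bounding box is flush with the corner).

B is a spool: two coaxial disc flanges of radius 111 mm and thickness 11 mm, joined by a core cylinder of radius 38 mm and height 122 mm. The lower flange rests on z = 0 and the three cylinders share a vertical axis.

The spool is on top of the stool, centred.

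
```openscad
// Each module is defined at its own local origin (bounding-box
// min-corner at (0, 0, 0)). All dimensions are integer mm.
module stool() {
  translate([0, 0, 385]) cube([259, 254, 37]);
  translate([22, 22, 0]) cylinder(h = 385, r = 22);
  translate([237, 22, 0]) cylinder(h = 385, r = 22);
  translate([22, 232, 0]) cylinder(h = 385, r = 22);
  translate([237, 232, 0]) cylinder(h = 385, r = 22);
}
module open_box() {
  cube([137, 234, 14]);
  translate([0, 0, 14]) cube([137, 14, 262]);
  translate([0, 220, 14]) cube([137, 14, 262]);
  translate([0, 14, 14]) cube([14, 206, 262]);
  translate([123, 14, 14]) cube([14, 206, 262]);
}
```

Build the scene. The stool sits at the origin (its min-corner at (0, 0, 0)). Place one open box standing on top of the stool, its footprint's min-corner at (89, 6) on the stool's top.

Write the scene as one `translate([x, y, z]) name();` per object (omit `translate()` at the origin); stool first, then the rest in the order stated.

stool();
translate([89, 6, 422]) open_box();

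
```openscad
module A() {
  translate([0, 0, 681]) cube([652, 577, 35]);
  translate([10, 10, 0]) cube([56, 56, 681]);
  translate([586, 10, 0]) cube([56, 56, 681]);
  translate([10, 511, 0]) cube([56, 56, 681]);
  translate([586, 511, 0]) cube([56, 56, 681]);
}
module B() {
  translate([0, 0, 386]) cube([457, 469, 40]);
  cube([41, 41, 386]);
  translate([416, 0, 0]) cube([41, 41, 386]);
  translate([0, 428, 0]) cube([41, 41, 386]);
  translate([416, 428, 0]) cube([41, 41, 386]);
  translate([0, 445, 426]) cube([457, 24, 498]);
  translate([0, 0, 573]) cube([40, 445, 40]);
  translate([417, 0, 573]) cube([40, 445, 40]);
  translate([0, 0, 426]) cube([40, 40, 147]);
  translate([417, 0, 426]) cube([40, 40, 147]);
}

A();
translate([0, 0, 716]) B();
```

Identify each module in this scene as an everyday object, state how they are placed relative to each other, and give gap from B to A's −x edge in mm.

The chair's min-x is at 0; the table's min-x is 0; gap = 0 mm.

A is a table. B is a chair. The chair is on top of the table. The gap from the chair to the table's −x edge is 0 mm.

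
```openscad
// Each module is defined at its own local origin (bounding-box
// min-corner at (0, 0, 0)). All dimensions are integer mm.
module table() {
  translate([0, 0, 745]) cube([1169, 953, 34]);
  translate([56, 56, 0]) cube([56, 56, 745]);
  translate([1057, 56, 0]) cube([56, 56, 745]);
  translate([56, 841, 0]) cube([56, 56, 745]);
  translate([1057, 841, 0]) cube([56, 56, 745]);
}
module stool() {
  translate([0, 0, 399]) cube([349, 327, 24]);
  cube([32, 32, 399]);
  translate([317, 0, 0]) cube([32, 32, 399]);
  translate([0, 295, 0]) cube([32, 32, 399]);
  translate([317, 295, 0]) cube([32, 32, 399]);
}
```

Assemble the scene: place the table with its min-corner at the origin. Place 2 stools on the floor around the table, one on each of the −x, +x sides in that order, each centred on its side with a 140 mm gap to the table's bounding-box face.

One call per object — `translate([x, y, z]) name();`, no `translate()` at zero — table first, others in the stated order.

table();
translate([-489, 313, 0]) stool();
translate([1309, 313, 0]) stool();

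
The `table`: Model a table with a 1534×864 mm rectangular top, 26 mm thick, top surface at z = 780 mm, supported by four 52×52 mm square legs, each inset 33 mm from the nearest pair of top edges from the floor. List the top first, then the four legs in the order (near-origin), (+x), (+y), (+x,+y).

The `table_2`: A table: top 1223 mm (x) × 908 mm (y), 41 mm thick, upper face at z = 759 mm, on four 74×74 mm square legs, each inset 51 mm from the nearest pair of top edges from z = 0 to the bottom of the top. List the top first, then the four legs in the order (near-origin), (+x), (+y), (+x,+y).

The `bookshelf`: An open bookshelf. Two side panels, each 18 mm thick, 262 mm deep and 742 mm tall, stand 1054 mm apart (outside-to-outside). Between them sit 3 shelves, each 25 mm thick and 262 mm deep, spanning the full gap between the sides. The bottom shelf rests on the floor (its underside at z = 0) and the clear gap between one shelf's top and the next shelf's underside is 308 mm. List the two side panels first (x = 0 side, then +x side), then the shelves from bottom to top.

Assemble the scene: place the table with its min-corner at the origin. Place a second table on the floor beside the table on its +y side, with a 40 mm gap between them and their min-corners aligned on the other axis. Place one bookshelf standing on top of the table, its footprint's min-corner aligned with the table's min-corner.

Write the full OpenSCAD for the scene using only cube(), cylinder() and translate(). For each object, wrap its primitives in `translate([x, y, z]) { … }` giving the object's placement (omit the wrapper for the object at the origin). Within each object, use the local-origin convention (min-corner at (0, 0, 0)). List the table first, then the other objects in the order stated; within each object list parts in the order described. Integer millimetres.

translate([0, 0, 754]) cube([1534, 864, 26]);
translate([33, 33, 0]) cube([52, 52, 754]);
translate([1449, 33, 0]) cube([52, 52, 754]);
translate([33, 779, 0]) cube([52, 52, 754]);
translate([1449, 779, 0]) cube([52, 52, 754]);
translate([0, 904, 0]) {
  translate([0, 0, 718]) cube([1223, 908, 41]);
  translate([51, 51, 0]) cube([74, 74, 718]);
  translate([1098, 51, 0]) cube([74, 74, 718]);
  translate([51, 783, 0]) cube([74, 74, 718]);
  translate([1098, 783, 0]) cube([74, 74, 718]);
}
translate([0, 0, 780]) {
  cube([18, 262, 742]);
  translate([1036, 0, 0]) cube([18, 262, 742]);
  translate([18, 0, 0]) cube([1018, 262, 25]);
  translate([18, 0, 333]) cube([1018, 262, 25]);
  translate([18, 0, 666]) cube([1018, 262, 25]);
}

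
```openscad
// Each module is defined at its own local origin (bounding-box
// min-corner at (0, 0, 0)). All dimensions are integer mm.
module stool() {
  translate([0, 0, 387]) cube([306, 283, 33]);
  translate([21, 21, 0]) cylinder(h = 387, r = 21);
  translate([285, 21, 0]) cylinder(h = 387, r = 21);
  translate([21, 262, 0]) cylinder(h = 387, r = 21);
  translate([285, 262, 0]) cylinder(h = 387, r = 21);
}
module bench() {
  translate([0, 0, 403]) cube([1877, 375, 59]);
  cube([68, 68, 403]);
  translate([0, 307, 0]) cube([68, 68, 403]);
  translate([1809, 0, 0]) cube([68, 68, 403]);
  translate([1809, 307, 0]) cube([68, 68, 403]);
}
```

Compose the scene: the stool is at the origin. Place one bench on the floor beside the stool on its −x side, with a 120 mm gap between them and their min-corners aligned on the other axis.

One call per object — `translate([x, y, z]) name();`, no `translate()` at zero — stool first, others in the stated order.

stool();
translate([-1997, 0, 0]) bench();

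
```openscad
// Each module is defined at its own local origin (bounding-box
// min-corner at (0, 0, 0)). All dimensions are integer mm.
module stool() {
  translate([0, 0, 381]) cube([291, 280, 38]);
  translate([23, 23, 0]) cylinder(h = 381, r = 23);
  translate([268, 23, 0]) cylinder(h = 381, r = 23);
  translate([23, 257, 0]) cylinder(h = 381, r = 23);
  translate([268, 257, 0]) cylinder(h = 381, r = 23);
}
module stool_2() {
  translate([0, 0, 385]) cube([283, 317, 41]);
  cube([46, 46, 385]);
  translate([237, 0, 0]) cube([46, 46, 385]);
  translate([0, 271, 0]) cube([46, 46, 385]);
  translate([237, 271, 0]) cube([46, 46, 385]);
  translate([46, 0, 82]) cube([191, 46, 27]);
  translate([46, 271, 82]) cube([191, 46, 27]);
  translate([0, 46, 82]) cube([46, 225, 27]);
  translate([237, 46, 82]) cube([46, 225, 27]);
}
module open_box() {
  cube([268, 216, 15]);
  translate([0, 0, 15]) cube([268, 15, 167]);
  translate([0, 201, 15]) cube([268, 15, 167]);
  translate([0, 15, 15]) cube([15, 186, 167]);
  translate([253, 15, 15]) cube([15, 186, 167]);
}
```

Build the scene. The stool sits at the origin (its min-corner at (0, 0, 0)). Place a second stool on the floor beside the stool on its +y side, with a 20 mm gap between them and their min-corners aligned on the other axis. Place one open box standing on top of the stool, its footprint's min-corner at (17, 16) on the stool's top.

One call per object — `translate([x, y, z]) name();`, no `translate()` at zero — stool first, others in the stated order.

stool();
translate([0, 300, 0]) stool_2();
translate([17, 16, 419]) open_box();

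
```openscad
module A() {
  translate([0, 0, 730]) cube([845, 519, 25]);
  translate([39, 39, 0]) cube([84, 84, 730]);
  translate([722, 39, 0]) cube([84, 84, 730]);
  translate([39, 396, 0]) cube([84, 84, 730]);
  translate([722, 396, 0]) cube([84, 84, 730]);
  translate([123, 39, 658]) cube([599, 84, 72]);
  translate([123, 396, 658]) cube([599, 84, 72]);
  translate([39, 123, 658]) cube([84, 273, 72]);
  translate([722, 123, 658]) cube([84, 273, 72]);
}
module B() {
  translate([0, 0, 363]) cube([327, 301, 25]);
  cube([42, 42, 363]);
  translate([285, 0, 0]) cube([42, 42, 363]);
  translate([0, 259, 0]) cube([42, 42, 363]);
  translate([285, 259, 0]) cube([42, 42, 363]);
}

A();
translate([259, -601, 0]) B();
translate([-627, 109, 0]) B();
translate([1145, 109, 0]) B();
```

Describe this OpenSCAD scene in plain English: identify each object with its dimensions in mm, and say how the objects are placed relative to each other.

A is a rectangular dining table. The top is 845×519×25 mm with its upper surface at z = 755 mm. It stands on four 84×84 mm square legs, each inset 39 mm from the nearest pair of top edges, running from the floor to the underside of the top. Four apron rails, 84 mm thick and 72 mm tall, run between adjacent legs with their top edges flush with the underside of the top and their outer faces flush with the legs' outer faces.

B is a four-legged stool. The seat is 327×301 mm, 25 mm thick, top at z = 388 mm. It stands on four square legs, each 42×42 mm in cross-section, from z = 0 to the seat underside, each flush with a corner of the seat.

Three stools sit around the table at the −y, −x, +x sides.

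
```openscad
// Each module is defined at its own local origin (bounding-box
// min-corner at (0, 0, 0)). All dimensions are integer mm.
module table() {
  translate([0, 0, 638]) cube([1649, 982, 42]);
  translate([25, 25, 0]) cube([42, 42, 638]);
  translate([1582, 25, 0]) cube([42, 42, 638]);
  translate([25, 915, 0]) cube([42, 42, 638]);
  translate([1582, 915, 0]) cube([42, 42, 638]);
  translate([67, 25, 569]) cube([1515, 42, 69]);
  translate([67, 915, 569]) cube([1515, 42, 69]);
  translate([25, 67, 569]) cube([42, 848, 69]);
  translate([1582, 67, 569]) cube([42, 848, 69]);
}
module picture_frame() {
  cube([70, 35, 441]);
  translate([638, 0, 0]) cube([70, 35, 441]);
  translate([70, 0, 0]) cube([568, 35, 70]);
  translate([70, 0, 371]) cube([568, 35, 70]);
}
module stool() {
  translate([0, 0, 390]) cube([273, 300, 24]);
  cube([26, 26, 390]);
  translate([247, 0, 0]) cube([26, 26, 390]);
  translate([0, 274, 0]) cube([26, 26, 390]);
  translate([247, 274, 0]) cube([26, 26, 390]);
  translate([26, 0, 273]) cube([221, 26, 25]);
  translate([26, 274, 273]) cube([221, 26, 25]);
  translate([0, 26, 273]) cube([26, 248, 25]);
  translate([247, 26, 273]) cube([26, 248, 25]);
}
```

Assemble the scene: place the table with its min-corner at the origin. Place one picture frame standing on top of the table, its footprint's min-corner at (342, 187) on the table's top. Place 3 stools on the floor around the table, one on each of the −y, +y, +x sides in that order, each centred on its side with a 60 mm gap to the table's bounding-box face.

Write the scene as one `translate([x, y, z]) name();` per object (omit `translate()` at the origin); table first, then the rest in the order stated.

table();
translate([342, 187, 680]) picture_frame();
translate([688, -360, 0]) stool();
translate([688, 1042, 0]) stool();
translate([1709, 341, 0]) stool();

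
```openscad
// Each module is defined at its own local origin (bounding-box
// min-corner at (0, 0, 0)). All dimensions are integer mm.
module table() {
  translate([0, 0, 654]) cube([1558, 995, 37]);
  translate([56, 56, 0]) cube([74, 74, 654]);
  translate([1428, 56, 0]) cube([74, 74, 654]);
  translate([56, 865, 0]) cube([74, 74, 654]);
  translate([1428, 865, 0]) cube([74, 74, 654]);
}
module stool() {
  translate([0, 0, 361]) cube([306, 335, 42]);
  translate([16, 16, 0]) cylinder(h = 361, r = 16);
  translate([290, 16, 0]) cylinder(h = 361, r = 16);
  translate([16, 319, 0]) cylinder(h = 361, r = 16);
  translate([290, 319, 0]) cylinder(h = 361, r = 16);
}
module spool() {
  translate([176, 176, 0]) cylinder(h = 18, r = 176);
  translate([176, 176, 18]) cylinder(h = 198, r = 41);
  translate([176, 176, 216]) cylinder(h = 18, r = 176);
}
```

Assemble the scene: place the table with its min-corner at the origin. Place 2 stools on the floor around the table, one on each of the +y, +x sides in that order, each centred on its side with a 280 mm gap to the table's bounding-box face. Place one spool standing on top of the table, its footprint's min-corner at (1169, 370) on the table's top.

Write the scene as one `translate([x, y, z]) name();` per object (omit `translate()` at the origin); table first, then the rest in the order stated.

table();
translate([626, 1275, 0]) stool();
translate([1838, 330, 0]) stool();
translate([1169, 370, 691]) spool();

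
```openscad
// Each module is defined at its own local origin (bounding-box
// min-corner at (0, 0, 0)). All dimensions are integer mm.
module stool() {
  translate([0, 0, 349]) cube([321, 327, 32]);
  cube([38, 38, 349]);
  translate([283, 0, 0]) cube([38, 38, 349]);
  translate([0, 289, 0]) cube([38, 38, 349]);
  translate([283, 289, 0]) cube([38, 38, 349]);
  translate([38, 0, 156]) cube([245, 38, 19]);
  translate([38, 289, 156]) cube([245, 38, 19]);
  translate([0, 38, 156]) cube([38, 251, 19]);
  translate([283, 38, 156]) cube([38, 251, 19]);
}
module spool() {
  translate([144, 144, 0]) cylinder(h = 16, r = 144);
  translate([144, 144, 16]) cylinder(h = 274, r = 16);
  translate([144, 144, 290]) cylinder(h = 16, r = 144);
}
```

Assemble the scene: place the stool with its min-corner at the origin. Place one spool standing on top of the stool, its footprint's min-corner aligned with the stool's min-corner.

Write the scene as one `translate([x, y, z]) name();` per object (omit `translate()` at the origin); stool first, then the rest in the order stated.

stool();
translate([0, 0, 381]) spool();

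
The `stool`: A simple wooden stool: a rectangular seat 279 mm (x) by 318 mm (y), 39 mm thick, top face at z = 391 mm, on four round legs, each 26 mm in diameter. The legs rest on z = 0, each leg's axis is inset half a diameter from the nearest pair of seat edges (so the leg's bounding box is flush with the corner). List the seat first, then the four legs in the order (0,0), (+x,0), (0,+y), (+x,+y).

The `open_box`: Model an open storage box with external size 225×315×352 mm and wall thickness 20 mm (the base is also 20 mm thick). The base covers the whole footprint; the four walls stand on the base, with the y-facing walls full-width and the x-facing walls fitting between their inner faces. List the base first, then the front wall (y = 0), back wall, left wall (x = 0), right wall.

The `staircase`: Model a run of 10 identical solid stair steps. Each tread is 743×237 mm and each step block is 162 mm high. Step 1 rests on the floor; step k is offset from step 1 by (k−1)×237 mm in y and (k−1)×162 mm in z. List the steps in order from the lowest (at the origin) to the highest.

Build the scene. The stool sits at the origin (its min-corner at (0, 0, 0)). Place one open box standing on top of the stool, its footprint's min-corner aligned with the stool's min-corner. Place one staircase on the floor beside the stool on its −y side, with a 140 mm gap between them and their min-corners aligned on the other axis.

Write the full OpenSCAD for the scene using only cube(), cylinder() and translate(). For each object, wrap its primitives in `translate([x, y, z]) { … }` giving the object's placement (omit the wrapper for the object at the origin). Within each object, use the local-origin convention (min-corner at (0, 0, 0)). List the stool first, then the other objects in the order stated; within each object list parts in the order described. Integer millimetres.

translate([0, 0, 352]) cube([279, 318, 39]);
translate([13, 13, 0]) cylinder(h = 352, r = 13);
translate([266, 13, 0]) cylinder(h = 352, r = 13);
translate([13, 305, 0]) cylinder(h = 352, r = 13);
translate([266, 305, 0]) cylinder(h = 352, r = 13);
translate([0, 0, 391]) {
  cube([225, 315, 20]);
  translate([0, 0, 20]) cube([225, 20, 332]);
  translate([0, 295, 20]) cube([225, 20, 332]);
  translate([0, 20, 20]) cube([20, 275, 332]);
  translate([205, 20, 20]) cube([20, 275, 332]);
}
translate([0, -2510, 0]) {
  cube([743, 237, 162]);
  translate([0, 237, 162]) cube([743, 237, 162]);
  translate([0, 474, 324]) cube([743, 237, 162]);
  translate([0, 711, 486]) cube([743, 237, 162]);
  translate([0, 948, 648]) cube([743, 237, 162]);
  translate([0, 1185, 810]) cube([743, 237, 162]);
  translate([0, 1422, 972]) cube([743, 237, 162]);
  translate([0, 1659, 1134]) cube([743, 237, 162]);
  translate([0, 1896, 1296]) cube([743, 237, 162]);
  translate([0, 2133, 1458]) cube([743, 237, 162]);
}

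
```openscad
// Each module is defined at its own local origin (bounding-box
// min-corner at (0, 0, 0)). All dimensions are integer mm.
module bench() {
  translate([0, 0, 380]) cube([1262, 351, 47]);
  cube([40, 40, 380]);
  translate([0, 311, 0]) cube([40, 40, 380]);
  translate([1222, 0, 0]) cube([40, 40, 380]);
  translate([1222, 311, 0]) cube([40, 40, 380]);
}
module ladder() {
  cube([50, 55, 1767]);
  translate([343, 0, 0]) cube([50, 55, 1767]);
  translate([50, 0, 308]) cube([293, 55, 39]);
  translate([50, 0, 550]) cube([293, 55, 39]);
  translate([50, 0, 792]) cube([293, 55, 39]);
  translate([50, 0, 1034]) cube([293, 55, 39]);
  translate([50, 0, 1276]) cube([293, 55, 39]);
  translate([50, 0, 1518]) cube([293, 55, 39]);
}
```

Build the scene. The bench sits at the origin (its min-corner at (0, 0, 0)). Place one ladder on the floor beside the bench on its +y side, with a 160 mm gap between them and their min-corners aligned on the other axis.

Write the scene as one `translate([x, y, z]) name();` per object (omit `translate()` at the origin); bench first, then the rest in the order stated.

bench();
translate([0, 511, 0]) ladder();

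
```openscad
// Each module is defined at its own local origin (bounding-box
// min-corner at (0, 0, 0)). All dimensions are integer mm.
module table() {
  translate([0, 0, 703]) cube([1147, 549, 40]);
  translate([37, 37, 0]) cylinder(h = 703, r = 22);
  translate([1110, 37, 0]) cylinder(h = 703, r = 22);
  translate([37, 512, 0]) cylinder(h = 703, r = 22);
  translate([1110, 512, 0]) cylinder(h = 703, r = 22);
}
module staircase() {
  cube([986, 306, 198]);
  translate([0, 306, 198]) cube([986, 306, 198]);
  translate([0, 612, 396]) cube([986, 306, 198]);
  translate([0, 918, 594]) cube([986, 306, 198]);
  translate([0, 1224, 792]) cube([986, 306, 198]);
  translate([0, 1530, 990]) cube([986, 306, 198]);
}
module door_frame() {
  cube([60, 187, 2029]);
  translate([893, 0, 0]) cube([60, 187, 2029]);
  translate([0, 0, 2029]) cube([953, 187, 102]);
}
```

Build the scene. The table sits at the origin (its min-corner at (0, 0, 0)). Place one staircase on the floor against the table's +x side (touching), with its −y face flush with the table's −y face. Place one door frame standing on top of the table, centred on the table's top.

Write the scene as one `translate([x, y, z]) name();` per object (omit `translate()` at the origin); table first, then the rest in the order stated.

table();
translate([1147, 0, 0]) staircase();
translate([97, 181, 743]) door_frame();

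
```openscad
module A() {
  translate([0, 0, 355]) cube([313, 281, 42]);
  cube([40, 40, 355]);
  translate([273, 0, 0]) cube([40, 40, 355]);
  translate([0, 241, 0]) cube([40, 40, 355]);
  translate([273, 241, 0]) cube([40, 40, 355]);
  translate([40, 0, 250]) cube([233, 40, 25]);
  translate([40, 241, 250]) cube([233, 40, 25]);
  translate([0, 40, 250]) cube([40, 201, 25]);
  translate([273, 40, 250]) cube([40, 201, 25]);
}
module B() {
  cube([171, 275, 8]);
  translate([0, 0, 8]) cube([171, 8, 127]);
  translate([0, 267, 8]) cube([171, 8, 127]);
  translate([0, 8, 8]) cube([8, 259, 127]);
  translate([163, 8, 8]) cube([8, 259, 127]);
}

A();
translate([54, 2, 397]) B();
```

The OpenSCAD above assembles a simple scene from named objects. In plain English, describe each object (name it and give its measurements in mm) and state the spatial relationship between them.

A is a four-legged stool. The seat is a 313×281×42 mm slab whose top surface is at z = 397 mm; four square legs, each 40×40 mm in cross-section, run from the floor (z = 0) to the underside of the seat, each flush with a corner of the seat. Four stretchers, 40 mm wide and 25 mm tall, connect adjacent legs with their undersides at z = 250 mm, each running between the inner faces of the legs it joins and aligned with the legs' outer faces on the other axis.

B is an open storage box with external size 171×275×135 mm and wall thickness 8 mm (the base is also 8 mm thick). The base covers the whole footprint; the four walls stand on the base, with the y-facing walls full-width and the x-facing walls fitting between their inner faces.

The open box is on top of the stool.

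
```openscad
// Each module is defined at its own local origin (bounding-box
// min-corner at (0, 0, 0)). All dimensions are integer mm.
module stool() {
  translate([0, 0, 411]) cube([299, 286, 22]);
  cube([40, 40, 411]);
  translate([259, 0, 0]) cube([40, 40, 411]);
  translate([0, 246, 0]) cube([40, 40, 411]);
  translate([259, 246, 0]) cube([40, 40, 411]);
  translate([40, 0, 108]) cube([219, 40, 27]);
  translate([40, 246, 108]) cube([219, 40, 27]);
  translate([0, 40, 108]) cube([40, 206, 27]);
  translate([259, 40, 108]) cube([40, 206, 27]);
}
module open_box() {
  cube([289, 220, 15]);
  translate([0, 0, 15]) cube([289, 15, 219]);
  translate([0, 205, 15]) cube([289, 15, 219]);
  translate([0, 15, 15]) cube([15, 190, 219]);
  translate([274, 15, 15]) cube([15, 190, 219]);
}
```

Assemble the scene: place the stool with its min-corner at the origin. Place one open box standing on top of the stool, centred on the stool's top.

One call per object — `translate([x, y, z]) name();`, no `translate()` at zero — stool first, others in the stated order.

stool();
translate([5, 33, 433]) open_box();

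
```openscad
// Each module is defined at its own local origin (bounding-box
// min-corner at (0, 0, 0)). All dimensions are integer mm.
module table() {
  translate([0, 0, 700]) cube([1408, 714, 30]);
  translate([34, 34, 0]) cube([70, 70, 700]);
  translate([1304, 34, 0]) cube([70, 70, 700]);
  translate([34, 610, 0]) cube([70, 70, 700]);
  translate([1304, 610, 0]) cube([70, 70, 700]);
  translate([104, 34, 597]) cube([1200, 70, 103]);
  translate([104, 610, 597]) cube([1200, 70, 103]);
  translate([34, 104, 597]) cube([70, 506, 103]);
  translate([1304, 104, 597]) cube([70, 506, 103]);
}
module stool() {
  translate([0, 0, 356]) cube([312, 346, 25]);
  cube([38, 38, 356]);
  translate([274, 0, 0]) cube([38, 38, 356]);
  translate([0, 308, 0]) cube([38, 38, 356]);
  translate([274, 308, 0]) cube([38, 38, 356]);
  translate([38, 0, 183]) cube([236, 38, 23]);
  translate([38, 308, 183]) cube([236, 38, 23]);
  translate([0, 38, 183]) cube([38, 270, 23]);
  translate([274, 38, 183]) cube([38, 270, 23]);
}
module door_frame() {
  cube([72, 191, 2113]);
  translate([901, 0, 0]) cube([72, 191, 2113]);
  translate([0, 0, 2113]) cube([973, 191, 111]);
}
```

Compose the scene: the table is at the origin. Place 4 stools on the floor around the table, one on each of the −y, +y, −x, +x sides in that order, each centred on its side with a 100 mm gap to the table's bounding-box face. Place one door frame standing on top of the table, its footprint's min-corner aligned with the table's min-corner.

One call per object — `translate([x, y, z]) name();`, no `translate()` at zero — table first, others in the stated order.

table();
translate([548, -446, 0]) stool();
translate([548, 814, 0]) stool();
translate([-412, 184, 0]) stool();
translate([1508, 184, 0]) stool();
translate([0, 0, 730]) door_frame();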